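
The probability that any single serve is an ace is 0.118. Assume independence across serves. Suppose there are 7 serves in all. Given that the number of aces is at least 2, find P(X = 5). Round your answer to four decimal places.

X ~ Binomial(7, 0.118). Want P(X=5 | X≥2) = P(X=5) / P(X≥2).
P(X=5) = C(7,5)·0.118^5·0.882^2 = 0.000374
P(X≥2) = 1 − 0.415222 − 0.388858 = 0.195920
Ratio = 0.000374 / 0.195920 = 0.001908

0.0019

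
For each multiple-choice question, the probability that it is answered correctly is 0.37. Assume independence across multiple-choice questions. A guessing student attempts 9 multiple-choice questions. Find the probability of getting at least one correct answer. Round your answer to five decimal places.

0.98437

P(at least one) = 1 − P(none) = 1 − (1 − 0.37)^9
= 1 − 0.0156338 = 0.9843662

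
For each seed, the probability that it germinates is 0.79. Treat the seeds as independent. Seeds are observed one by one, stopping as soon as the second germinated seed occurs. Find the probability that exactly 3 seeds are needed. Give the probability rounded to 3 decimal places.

Y = trial on which the second success occurs; negative binomial, r=2, p=0.79.
P(Y=3) = C(2,1) · p^2 · (1−p)^1
= 2 · 0.6241 · 0.21 = 0.26212

0.262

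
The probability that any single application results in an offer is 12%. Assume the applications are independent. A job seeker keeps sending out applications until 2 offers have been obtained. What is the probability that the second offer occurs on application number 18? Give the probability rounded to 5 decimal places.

0.03166

Y = trial on which the second success occurs; negative binomial, r=2, p=0.12.
P(Y=18) = C(17,1) · p^2 · (1−p)^16
= 17 · 0.0144 · 0.12934 = 0.0316617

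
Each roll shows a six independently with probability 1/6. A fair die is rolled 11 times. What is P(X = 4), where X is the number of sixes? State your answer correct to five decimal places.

0.07106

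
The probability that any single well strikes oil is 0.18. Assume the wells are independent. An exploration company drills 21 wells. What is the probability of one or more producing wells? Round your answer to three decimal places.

0.985

P(at least one) = 1 − P(none) = 1 − (1 − 0.18)^21
= 1 − 0.01549 = 0.98451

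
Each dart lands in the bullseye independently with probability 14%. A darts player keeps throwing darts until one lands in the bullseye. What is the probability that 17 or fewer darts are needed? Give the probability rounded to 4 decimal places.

Y = number of darts to the first success; geometric, p = 0.14.
P(Y ≤ 17) = 1 − (1−p)^17 = 1 − 0.076997 = 0.923003

0.9230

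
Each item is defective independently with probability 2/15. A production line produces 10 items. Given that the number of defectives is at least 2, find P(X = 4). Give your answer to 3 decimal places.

X ~ Binomial(10, 0.133333). Want P(X=4 | X≥2) = P(X=4) / P(X≥2).
P(X=4) = C(10,4)·0.133333^4·0.866667^6 = 0.02812
P(X≥2) = 1 − 0.23907 − 0.36780 = 0.39314
Ratio = 0.02812 / 0.39314 = 0.07154

0.072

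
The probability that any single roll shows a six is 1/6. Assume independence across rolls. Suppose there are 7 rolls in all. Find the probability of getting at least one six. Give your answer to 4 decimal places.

0.7209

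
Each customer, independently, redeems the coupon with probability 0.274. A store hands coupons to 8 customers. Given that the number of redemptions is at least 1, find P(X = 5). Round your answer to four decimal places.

X ~ Binomial(8, 0.274). Want P(X=5 | X≥1) = P(X=5) / P(X≥1).
P(X=5) = C(8,5)·0.274^5·0.726^3 = 0.033094
P(X≥1) = 1 − 0.077178 = 0.922822
Ratio = 0.033094 / 0.922822 = 0.035862

0.0359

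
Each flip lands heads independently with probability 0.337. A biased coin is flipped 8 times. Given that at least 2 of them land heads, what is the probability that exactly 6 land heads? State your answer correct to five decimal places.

X ~ Binomial(8, 0.337). Want P(X=6 | X≥2) = P(X=6) / P(X≥2).
P(X=6) = C(8,6)·0.337^6·0.663^2 = 0.0180287
P(X≥2) = 1 − 0.0373343 − 0.1518150 = 0.8108507
Ratio = 0.0180287 / 0.8108507 = 0.0222343

0.02223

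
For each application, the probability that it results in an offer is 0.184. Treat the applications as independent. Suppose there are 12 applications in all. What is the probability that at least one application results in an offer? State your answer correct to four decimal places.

0.9128

P(at least one) = 1 − P(none) = 1 − (1 − 0.184)^12
= 1 − 0.087153 = 0.912847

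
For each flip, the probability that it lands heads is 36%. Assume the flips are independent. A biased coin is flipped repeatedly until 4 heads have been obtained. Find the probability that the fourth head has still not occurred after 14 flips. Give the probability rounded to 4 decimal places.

Needing more than 14 flips ⇔ fewer than 4 successes in the first 14. With X ~ Binomial(14, 0.36), P(Y > 14) = P(X ≤ 3).
  k=0: C(14,0)·0.36^0·0.64^14 = 0.001934
  k=1: C(14,1)·0.36^1·0.64^13 = 0.015232
  k=2: C(14,2)·0.36^2·0.64^12 = 0.055694
  k=3: C(14,3)·0.36^3·0.64^11 = 0.125311
P(X ≤ 3) = 0.198171

0.1982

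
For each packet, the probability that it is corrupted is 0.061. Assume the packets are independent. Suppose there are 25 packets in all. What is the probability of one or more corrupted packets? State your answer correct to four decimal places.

0.7927

P(at least one) = 1 − P(none) = 1 − (1 − 0.061)^25
= 1 − 0.207319 = 0.792681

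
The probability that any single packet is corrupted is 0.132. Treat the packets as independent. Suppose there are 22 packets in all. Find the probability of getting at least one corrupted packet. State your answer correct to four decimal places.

0.9556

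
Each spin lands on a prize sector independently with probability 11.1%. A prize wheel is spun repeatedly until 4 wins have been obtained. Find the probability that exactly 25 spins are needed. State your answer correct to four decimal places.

Y = trial on which the fourth success occurs; negative binomial, r=4, p=0.111.
P(Y=25) = C(24,3) · p^4 · (1−p)^21
= 2024 · 0.00015181 · 0.084516 = 0.025968

0.0260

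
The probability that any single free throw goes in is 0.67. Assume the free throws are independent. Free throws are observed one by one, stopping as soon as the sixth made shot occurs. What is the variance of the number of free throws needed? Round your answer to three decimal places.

4.411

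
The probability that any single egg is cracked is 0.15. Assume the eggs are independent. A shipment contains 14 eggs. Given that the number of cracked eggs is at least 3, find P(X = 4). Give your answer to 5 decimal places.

X ~ Binomial(14, 0.15). Want P(X=4 | X≥3) = P(X=4) / P(X≥3).
P(X=4) = C(14,4)·0.15^4·0.85^10 = 0.0997673
P(X≥3) = 1 − 0.1027697 − 0.2539015 − 0.2912400 = 0.3520888
Ratio = 0.0997673 / 0.3520888 = 0.2833584

0.28336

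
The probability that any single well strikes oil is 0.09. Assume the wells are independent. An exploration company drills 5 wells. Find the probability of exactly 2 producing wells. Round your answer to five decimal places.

0.06104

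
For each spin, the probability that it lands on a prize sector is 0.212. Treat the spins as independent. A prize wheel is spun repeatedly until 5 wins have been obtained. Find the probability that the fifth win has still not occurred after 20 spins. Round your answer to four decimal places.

0.5770

Needing more than 20 spins ⇔ fewer than 5 successes in the first 20. With X ~ Binomial(20, 0.212), P(Y > 20) = P(X ≤ 4).
  k=0: C(20,0)·0.212^0·0.788^20 = 0.008522
  k=1: C(20,1)·0.212^1·0.788^19 = 0.045853
  k=2: C(20,2)·0.212^2·0.788^18 = 0.117192
  k=3: C(20,3)·0.212^3·0.788^17 = 0.189173
  k=4: C(20,4)·0.212^4·0.788^16 = 0.216300
P(X ≤ 4) = 0.577039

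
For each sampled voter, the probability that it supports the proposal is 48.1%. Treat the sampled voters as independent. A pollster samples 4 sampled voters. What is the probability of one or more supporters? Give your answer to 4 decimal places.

0.9274

P(at least one) = 1 − P(none) = 1 − (1 − 0.481)^4
= 1 − 0.072555 = 0.927445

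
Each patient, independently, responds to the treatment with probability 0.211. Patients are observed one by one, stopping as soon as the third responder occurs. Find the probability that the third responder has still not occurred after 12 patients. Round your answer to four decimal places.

Needing more than 12 patients ⇔ fewer than 3 successes in the first 12. With X ~ Binomial(12, 0.211), P(Y > 12) = P(X ≤ 2).
  k=0: C(12,0)·0.211^0·0.789^12 = 0.058200
  k=1: C(12,1)·0.211^1·0.789^11 = 0.186772
  k=2: C(12,2)·0.211^2·0.789^10 = 0.274713
P(X ≤ 2) = 0.519684

0.5197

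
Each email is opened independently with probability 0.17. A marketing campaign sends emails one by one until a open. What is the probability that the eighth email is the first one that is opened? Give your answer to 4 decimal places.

Geometric (trials to first success), p = 0.17.
P(Y = 8) = (1−p)^7 · p = 0.27136 · 0.17 = 0.046131

0.0461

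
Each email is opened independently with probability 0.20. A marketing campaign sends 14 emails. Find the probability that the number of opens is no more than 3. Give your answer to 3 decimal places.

X ~ Binomial(14, 0.20); P(X ≤ 3) = Σ C(14,k) p^k (1−p)^(14−k) over k:
  k=0: C(14,0)·0.20^0·0.80^14 = 0.04398
  k=1: C(14,1)·0.20^1·0.80^13 = 0.15393
  k=2: C(14,2)·0.20^2·0.80^12 = 0.25014
  k=3: C(14,3)·0.20^3·0.80^11 = 0.25014
Total = 0.69819

0.698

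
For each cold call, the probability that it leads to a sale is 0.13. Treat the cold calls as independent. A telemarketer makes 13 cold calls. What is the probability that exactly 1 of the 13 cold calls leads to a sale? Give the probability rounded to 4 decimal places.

X ~ Binomial(n=13, p=0.13).
P(X=1) = C(13,1) · p^1 · (1−p)^12
= 13 · 0.13 · 0.18803 = 0.317774

0.3178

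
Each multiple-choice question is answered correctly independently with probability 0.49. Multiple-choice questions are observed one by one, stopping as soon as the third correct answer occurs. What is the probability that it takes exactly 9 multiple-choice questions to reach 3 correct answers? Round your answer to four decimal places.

0.0580

Y = trial on which the third success occurs; negative binomial, r=3, p=0.49.
P(Y=9) = C(8,2) · p^3 · (1−p)^6
= 28 · 0.11765 · 0.017596 = 0.057965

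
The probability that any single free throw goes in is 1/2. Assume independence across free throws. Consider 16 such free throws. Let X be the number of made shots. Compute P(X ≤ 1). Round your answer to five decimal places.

X ~ Binomial(16, 0.50); P(X ≤ 1) = Σ C(16,k) p^k (1−p)^(16−k) over k:
  k=0: C(16,0)·0.50^0·0.50^16 = 0.0000153
  k=1: C(16,1)·0.50^1·0.50^15 = 0.0002441
Total = 0.0002594

0.00026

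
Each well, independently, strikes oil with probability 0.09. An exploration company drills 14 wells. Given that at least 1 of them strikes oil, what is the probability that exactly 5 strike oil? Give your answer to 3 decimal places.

0.007

X ~ Binomial(14, 0.09). Want P(X=5 | X≥1) = P(X=5) / P(X≥1).
P(X=5) = C(14,5)·0.09^5·0.91^9 = 0.00506
P(X≥1) = 1 − 0.26704 = 0.73296
Ratio = 0.00506 / 0.73296 = 0.00690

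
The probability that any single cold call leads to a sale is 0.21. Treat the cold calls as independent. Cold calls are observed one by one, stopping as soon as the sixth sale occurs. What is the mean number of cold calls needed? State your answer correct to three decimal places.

28.571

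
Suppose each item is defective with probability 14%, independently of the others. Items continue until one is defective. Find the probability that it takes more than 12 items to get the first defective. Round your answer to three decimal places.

0.164

Y = number of items to the first success; geometric, p = 0.14.
P(Y > 12) = P(first 12 all fail) = (1−p)^12 = 0.16367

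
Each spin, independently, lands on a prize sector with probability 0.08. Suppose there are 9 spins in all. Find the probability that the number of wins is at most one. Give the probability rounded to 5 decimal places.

0.84168

X ~ Binomial(9, 0.08); P(X ≤ 1) = Σ C(9,k) p^k (1−p)^(9−k) over k:
  k=0: C(9,0)·0.08^0·0.92^9 = 0.4721614
  k=1: C(9,1)·0.08^1·0.92^8 = 0.3695176
Total = 0.8416790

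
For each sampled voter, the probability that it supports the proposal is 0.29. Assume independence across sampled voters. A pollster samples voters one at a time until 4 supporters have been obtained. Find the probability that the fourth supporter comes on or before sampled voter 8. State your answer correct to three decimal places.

0.176

Finishing within 8 sampled voters ⇔ at least 4 successes in the first 8. With X ~ Binomial(8, 0.29), P(Y ≤ 8) = 1 − P(X ≤ 3).
  k=0: C(8,0)·0.29^0·0.71^8 = 0.06458
  k=1: C(8,1)·0.29^1·0.71^7 = 0.21101
  k=2: C(8,2)·0.29^2·0.71^6 = 0.30165
  k=3: C(8,3)·0.29^3·0.71^5 = 0.24642
1 − 0.82365 = 0.17635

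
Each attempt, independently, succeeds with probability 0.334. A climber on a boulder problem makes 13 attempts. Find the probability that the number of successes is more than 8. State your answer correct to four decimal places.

X ~ Binomial(13, 0.334); P(X ≥ 9) = Σ C(13,k) p^k (1−p)^(13−k) over k:
  k=9: C(13,9)·0.334^9·0.666^4 = 0.007276
  k=10: C(13,10)·0.334^10·0.666^3 = 0.001460
  k=11: C(13,11)·0.334^11·0.666^2 = 0.000200
  k=12: C(13,12)·0.334^12·0.666^1 = 0.000017
  k=13: C(13,13)·0.334^13·0.666^0 = 0.000001
Total = 0.008953

0.0090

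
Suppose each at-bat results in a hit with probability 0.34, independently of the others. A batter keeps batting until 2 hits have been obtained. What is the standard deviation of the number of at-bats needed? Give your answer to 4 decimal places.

3.3792

Y = total at-bats until the second success; negative binomial with r=2, p=0.34.
SD(Y) = √[r(1−p)/p²] = √(11.418685) = 3.379154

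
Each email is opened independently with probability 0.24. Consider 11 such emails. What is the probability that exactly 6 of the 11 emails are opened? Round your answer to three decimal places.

0.022

X ~ Binomial(n=11, p=0.24).
P(X=6) = C(11,6) · p^6 · (1−p)^5
= 462 · 0.0001911 · 0.25355 = 0.02239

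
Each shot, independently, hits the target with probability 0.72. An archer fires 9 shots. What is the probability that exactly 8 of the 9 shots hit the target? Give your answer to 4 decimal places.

X ~ Binomial(n=9, p=0.72).
P(X=8) = C(9,8) · p^8 · (1−p)^1
= 9 · 0.07222 · 0.28 = 0.181995

0.1820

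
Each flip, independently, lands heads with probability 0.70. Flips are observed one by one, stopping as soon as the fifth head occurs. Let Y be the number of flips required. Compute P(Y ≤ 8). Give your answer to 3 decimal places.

0.806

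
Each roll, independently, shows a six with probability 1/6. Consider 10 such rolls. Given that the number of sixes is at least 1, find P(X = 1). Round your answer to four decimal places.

X ~ Binomial(10, 0.166667). Want P(X=1 | X≥1) = P(X=1) / P(X≥1).
P(X=1) = C(10,1)·0.166667^1·0.833333^9 = 0.323011
P(X≥1) = 1 − 0.161506 = 0.838494
Ratio = 0.323011 / 0.838494 = 0.385228

0.3852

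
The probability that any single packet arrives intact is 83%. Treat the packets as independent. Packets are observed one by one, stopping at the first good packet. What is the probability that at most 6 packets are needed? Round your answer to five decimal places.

0.99998

Y = number of packets to the first success; geometric, p = 0.83.
P(Y ≤ 6) = 1 − (1−p)^6 = 1 − 0.0000241 = 0.9999759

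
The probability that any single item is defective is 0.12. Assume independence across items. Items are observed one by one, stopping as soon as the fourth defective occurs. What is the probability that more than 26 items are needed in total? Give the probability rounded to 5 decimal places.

Needing more than 26 items ⇔ fewer than 4 successes in the first 26. With X ~ Binomial(26, 0.12), P(Y > 26) = P(X ≤ 3).
  k=0: C(26,0)·0.12^0·0.88^26 = 0.0360205
  k=1: C(26,1)·0.12^1·0.88^25 = 0.1277090
  k=2: C(26,2)·0.12^2·0.88^24 = 0.2176857
  k=3: C(26,3)·0.12^3·0.88^23 = 0.2374754
P(X ≤ 3) = 0.6188905

0.61889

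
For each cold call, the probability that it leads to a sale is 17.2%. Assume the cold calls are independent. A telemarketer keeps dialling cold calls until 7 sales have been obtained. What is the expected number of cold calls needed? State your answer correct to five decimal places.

40.69767

Y = total cold calls until the seventh success; negative binomial with r=7, p=0.172.
E[Y] = r / p = 7 / 0.172 = 40.6976744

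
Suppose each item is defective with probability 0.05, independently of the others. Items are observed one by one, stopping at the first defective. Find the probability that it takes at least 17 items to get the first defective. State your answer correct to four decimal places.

0.4401

Y = number of items to the first success; geometric, p = 0.05.
P(Y > 16) = P(first 16 all fail) = (1−p)^16 = 0.440127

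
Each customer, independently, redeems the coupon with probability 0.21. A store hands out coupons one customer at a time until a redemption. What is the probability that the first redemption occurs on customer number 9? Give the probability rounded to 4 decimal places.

0.0319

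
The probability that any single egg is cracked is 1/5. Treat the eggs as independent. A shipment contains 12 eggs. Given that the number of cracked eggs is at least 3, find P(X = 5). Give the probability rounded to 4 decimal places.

0.1203

X ~ Binomial(12, 0.20). Want P(X=5 | X≥3) = P(X=5) / P(X≥3).
P(X=5) = C(12,5)·0.20^5·0.80^7 = 0.053150
P(X≥3) = 1 − 0.068719 − 0.206158 − 0.283468 = 0.441654
Ratio = 0.053150 / 0.441654 = 0.120344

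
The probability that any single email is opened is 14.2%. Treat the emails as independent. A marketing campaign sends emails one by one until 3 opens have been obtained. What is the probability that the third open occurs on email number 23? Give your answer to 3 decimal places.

Y = trial on which the third success occurs; negative binomial, r=3, p=0.142.
P(Y=23) = C(22,2) · p^3 · (1−p)^20
= 231 · 0.0028633 · 0.046746 = 0.03092

0.031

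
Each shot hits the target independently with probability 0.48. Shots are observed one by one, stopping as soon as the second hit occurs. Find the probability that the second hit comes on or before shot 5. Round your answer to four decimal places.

Finishing within 5 shots ⇔ at least 2 successes in the first 5. With X ~ Binomial(5, 0.48), P(Y ≤ 5) = 1 − P(X ≤ 1).
  k=0: C(5,0)·0.48^0·0.52^5 = 0.038020
  k=1: C(5,1)·0.48^1·0.52^4 = 0.175479
1 − 0.213499 = 0.786501

0.7865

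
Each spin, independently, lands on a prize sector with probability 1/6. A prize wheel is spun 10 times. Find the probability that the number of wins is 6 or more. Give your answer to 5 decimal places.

0.00244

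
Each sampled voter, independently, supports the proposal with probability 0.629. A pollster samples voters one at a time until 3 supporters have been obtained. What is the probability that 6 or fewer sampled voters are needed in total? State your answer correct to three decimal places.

Finishing within 6 sampled voters ⇔ at least 3 successes in the first 6. With X ~ Binomial(6, 0.629), P(Y ≤ 6) = 1 − P(X ≤ 2).
  k=0: C(6,0)·0.629^0·0.371^6 = 0.00261
  k=1: C(6,1)·0.629^1·0.371^5 = 0.02653
  k=2: C(6,2)·0.629^2·0.371^4 = 0.11243
1 − 0.14157 = 0.85843

0.858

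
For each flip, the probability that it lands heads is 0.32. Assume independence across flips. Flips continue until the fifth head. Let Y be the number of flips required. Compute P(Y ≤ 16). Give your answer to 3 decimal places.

0.618

Finishing within 16 flips ⇔ at least 5 successes in the first 16. With X ~ Binomial(16, 0.32), P(Y ≤ 16) = 1 − P(X ≤ 4).
  k=0: C(16,0)·0.32^0·0.68^16 = 0.00209
  k=1: C(16,1)·0.32^1·0.68^15 = 0.01574
  k=2: C(16,2)·0.32^2·0.68^14 = 0.05554
  k=3: C(16,3)·0.32^3·0.68^13 = 0.12197
  k=4: C(16,4)·0.32^4·0.68^12 = 0.18654
1 − 0.38188 = 0.61812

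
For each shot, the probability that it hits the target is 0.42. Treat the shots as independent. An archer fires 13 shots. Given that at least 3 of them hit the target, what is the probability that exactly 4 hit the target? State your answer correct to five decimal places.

X ~ Binomial(13, 0.42). Want P(X=4 | X≥3) = P(X=4) / P(X≥3).
P(X=4) = C(13,4)·0.42^4·0.58^9 = 0.1652552
P(X≥3) = 1 − 0.0008406 − 0.0079128 − 0.0343796 = 0.9568671
Ratio = 0.1652552 / 0.9568671 = 0.1727045

0.17270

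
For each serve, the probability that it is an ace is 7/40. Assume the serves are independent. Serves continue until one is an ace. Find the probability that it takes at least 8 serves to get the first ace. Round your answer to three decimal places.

0.260

Y = number of serves to the first success; geometric, p = 0.175.
P(Y > 7) = P(first 7 all fail) = (1−p)^7 = 0.26012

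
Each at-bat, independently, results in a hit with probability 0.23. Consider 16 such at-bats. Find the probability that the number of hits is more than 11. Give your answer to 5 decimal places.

0.00002

X ~ Binomial(16, 0.23); P(X ≥ 12) = Σ C(16,k) p^k (1−p)^(16−k) over k:
  k=12: C(16,12)·0.23^12·0.77^4 = 0.0000140
  k=13: C(16,13)·0.23^13·0.77^3 = 0.0000013
  k=14: C(16,14)·0.23^14·0.77^2 = 0.0000001
  k=15: C(16,15)·0.23^15·0.77^1 = 0.0000000
  k=16: C(16,16)·0.23^16·0.77^0 = 0.0000000
Total = 0.0000154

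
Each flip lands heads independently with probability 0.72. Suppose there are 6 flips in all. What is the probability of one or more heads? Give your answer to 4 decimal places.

0.9995

P(at least one) = 1 − P(none) = 1 − (1 − 0.72)^6
= 1 − 0.000482 = 0.999518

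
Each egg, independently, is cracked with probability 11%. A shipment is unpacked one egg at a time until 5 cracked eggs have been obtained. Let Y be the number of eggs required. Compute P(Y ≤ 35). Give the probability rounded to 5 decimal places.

0.33990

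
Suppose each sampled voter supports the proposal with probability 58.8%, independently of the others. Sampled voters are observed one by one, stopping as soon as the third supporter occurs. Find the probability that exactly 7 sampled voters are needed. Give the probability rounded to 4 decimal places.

Y = trial on which the third success occurs; negative binomial, r=3, p=0.588.
P(Y=7) = C(6,2) · p^3 · (1−p)^4
= 15 · 0.2033 · 0.028813 = 0.087864

0.0879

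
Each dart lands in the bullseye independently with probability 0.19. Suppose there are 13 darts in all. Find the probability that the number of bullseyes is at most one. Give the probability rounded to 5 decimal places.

0.26163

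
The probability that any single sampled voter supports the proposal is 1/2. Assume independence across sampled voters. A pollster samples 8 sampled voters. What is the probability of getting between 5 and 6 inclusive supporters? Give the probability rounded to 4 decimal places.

0.3281

X ~ Binomial(8, 0.50); P(5 ≤ X ≤ 6) = Σ C(8,k) p^k (1−p)^(8−k) over k:
  k=5: C(8,5)·0.50^5·0.50^3 = 0.218750
  k=6: C(8,6)·0.50^6·0.50^2 = 0.109375
Total = 0.328125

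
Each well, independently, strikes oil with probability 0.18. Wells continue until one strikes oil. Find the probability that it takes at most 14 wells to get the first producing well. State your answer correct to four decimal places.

0.9379

Y = number of wells to the first success; geometric, p = 0.18.
P(Y ≤ 14) = 1 − (1−p)^14 = 1 − 0.062143 = 0.937857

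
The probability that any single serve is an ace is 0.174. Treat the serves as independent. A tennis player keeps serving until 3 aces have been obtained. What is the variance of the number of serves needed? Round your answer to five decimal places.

81.84701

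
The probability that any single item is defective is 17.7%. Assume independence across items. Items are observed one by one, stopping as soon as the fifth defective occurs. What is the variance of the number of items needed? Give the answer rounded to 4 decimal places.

131.3480

Y = total items until the fifth success; negative binomial with r=5, p=0.177.
Var(Y) = r(1−p)/p² = 5·0.823 / 0.177² = 131.347952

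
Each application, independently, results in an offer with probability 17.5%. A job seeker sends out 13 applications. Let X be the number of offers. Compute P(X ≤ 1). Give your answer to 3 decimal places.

X ~ Binomial(13, 0.175); P(X ≤ 1) = Σ C(13,k) p^k (1−p)^(13−k) over k:
  k=0: C(13,0)·0.175^0·0.825^13 = 0.08202
  k=1: C(13,1)·0.175^1·0.825^12 = 0.22617
Total = 0.30818

0.308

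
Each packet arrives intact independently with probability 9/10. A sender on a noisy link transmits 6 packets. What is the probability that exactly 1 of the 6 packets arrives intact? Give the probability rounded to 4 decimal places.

0.0001

X ~ Binomial(n=6, p=0.90).
P(X=1) = C(6,1) · p^1 · (1−p)^5
= 6 · 0.9 · 1e-05 = 0.000054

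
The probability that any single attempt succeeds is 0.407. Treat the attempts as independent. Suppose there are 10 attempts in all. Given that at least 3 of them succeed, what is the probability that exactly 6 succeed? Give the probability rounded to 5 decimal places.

X ~ Binomial(10, 0.407). Want P(X=6 | X≥3) = P(X=6) / P(X≥3).
P(X=6) = C(10,6)·0.407^6·0.593^4 = 0.1180333
P(X≥3) = 1 − 0.0053771 − 0.0369051 − 0.1139827 = 0.8437351
Ratio = 0.1180333 / 0.8437351 = 0.1398938

0.13989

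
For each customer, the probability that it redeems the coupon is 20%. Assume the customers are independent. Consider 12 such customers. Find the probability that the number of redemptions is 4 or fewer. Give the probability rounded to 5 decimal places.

0.92744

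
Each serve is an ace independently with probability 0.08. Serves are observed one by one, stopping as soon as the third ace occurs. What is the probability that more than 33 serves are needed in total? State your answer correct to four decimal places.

0.5018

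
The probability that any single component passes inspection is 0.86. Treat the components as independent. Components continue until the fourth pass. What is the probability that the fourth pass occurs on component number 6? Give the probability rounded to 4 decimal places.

Y = trial on which the fourth success occurs; negative binomial, r=4, p=0.86.
P(Y=6) = C(5,3) · p^4 · (1−p)^2
= 10 · 0.54701 · 0.0196 = 0.107214

0.1072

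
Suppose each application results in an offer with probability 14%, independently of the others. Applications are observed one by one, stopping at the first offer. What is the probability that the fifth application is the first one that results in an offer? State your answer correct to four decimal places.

0.0766

Geometric (trials to first success), p = 0.14.
P(Y = 5) = (1−p)^4 · p = 0.54701 · 0.14 = 0.076581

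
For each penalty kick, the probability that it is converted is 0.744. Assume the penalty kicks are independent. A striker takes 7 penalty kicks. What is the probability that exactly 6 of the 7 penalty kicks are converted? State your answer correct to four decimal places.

0.3039

X ~ Binomial(n=7, p=0.744).
P(X=6) = C(7,6) · p^6 · (1−p)^1
= 7 · 0.1696 · 0.256 = 0.303931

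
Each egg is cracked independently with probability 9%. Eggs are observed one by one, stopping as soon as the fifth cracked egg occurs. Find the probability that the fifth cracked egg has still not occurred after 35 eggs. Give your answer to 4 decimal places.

Needing more than 35 eggs ⇔ fewer than 5 successes in the first 35. With X ~ Binomial(35, 0.09), P(Y > 35) = P(X ≤ 4).
  k=0: C(35,0)·0.09^0·0.91^35 = 0.036851
  k=1: C(35,1)·0.09^1·0.91^34 = 0.127561
  k=2: C(35,2)·0.09^2·0.91^33 = 0.214471
  k=3: C(35,3)·0.09^3·0.91^32 = 0.233325
  k=4: C(35,4)·0.09^4·0.91^31 = 0.184609
P(X ≤ 4) = 0.796817

0.7968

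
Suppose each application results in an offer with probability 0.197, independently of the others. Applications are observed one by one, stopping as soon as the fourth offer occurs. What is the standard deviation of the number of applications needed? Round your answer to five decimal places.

9.09749

Y = total applications until the fourth success; negative binomial with r=4, p=0.197.
SD(Y) = √[r(1−p)/p²] = √(82.7643072) = 9.0974891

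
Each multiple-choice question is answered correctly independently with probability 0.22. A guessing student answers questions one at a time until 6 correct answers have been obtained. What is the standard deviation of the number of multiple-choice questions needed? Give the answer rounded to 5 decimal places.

9.83332

Y = total multiple-choice questions until the sixth success; negative binomial with r=6, p=0.22.
SD(Y) = √[r(1−p)/p²] = √(96.6942149) = 9.8333217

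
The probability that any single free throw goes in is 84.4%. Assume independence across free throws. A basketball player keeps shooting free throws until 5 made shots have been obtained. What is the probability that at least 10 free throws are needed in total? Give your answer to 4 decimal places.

0.0067

Needing more than 9 free throws ⇔ fewer than 5 successes in the first 9. With X ~ Binomial(9, 0.844), P(Y > 9) = P(X ≤ 4).
  k=0: C(9,0)·0.844^0·0.156^9 = 0.000000
  k=1: C(9,1)·0.844^1·0.156^8 = 0.000003
  k=2: C(9,2)·0.844^2·0.156^7 = 0.000058
  k=3: C(9,3)·0.844^3·0.156^6 = 0.000728
  k=4: C(9,4)·0.844^4·0.156^5 = 0.005907
P(X ≤ 4) = 0.006695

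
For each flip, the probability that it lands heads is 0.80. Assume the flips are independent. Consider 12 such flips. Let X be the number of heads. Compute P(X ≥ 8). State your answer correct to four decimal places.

X ~ Binomial(12, 0.80); P(X ≥ 8) = Σ C(12,k) p^k (1−p)^(12−k) over k:
  k=8: C(12,8)·0.80^8·0.20^4 = 0.132876
  k=9: C(12,9)·0.80^9·0.20^3 = 0.236223
  k=10: C(12,10)·0.80^10·0.20^2 = 0.283468
  k=11: C(12,11)·0.80^11·0.20^1 = 0.206158
  k=12: C(12,12)·0.80^12·0.20^0 = 0.068719
Total = 0.927445

0.9274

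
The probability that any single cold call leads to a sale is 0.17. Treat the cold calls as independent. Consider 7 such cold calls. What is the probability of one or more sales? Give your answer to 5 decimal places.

P(at least one) = 1 − P(none) = 1 − (1 − 0.17)^7
= 1 − 0.2713605 = 0.7286395

0.72864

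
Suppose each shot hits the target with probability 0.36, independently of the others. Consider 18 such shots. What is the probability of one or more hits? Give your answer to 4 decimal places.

0.9997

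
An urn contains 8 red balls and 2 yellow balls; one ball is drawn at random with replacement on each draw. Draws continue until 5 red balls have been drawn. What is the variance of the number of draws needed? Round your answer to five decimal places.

Y = total draws until the fifth success; negative binomial with r=5, p=0.80.
Var(Y) = r(1−p)/p² = 5·0.20 / 0.80² = 1.5625000

1.56250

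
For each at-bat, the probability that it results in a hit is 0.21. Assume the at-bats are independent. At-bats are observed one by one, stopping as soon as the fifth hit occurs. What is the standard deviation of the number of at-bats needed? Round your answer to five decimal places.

9.46410

Y = total at-bats until the fifth success; negative binomial with r=5, p=0.21.
SD(Y) = √[r(1−p)/p²] = √(89.5691610) = 9.4640985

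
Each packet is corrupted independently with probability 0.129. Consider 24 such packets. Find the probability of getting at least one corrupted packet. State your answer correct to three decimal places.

P(at least one) = 1 − P(none) = 1 − (1 − 0.129)^24
= 1 − 0.03634 = 0.96366

0.964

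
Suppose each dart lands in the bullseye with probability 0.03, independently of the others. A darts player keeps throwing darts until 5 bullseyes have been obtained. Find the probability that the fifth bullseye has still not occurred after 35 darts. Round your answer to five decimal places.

0.99628

Needing more than 35 darts ⇔ fewer than 5 successes in the first 35. With X ~ Binomial(35, 0.03), P(Y > 35) = P(X ≤ 4).
  k=0: C(35,0)·0.03^0·0.97^35 = 0.3443584
  k=1: C(35,1)·0.03^1·0.97^34 = 0.3727591
  k=2: C(35,2)·0.03^2·0.97^33 = 0.1959867
  k=3: C(35,3)·0.03^3·0.97^32 = 0.0666759
  k=4: C(35,4)·0.03^4·0.97^31 = 0.0164971
P(X ≤ 4) = 0.9962773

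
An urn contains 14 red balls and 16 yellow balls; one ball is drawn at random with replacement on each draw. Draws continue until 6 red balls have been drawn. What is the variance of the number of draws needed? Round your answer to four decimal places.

Y = total draws until the sixth success; negative binomial with r=6, p=0.466667.
Var(Y) = r(1−p)/p² = 6·0.533333 / 0.466667² = 14.693878

14.6939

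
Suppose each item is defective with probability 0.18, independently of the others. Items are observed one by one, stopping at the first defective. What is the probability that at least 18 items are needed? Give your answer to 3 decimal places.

0.034

Y = number of items to the first success; geometric, p = 0.18.
P(Y > 17) = P(first 17 all fail) = (1−p)^17 = 0.03426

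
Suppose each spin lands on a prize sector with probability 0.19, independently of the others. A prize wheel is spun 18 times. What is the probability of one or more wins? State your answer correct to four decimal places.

0.9775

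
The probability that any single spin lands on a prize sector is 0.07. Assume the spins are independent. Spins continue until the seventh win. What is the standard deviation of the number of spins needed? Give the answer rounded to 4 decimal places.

Y = total spins until the seventh success; negative binomial with r=7, p=0.07.
SD(Y) = √[r(1−p)/p²] = √(1328.571429) = 36.449574

36.4496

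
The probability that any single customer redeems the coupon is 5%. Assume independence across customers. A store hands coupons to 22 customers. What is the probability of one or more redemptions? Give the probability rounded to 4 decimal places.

P(at least one) = 1 − P(none) = 1 − (1 − 0.05)^22
= 1 − 0.323534 = 0.676466

0.6765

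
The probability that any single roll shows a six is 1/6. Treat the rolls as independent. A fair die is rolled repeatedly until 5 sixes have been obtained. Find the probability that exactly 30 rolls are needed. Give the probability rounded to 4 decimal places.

Y = trial on which the fifth success occurs; negative binomial, r=5, p=0.166667.
P(Y=30) = C(29,4) · p^5 · (1−p)^25
= 23751 · 0.0001286 · 0.010483 = 0.032018

0.0320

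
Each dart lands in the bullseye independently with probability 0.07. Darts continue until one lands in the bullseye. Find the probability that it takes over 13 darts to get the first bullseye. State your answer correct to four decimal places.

Y = number of darts to the first success; geometric, p = 0.07.
P(Y > 13) = P(first 13 all fail) = (1−p)^13 = 0.389295

0.3893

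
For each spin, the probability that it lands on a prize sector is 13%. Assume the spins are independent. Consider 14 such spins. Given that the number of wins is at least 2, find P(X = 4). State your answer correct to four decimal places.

X ~ Binomial(14, 0.13). Want P(X=4 | X≥2) = P(X=4) / P(X≥2).
P(X=4) = C(14,4)·0.13^4·0.87^10 = 0.071023
P(X≥2) = 1 − 0.142321 − 0.297729 = 0.559949
Ratio = 0.071023 / 0.559949 = 0.126839

0.1268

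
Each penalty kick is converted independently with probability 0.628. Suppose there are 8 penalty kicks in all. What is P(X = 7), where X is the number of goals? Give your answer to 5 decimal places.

0.11464

X ~ Binomial(n=8, p=0.628).
P(X=7) = C(8,7) · p^7 · (1−p)^1
= 8 · 0.038523 · 0.372 = 0.1146438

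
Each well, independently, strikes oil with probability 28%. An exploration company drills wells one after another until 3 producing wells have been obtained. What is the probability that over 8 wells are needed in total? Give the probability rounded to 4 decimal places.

Needing more than 8 wells ⇔ fewer than 3 successes in the first 8. With X ~ Binomial(8, 0.28), P(Y > 8) = P(X ≤ 2).
  k=0: C(8,0)·0.28^0·0.72^8 = 0.072220
  k=1: C(8,1)·0.28^1·0.72^7 = 0.224686
  k=2: C(8,2)·0.28^2·0.72^6 = 0.305822
P(X ≤ 2) = 0.602728

0.6027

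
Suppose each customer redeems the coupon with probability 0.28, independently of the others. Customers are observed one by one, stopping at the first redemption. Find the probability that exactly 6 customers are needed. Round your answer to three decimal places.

0.054

Geometric (trials to first success), p = 0.28.
P(Y = 6) = (1−p)^5 · p = 0.19349 · 0.28 = 0.05418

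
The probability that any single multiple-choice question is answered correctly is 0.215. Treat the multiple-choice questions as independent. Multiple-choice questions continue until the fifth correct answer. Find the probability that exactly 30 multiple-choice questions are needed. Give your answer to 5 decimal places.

0.02568

Y = trial on which the fifth success occurs; negative binomial, r=5, p=0.215.
P(Y=30) = C(29,4) · p^5 · (1−p)^25
= 23751 · 0.0004594 · 0.0023536 = 0.0256812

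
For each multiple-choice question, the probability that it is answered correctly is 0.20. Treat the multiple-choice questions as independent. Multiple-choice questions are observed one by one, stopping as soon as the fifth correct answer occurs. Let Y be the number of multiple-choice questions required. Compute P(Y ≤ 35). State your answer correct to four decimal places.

Finishing within 35 multiple-choice questions ⇔ at least 5 successes in the first 35. With X ~ Binomial(35, 0.20), P(Y ≤ 35) = 1 − P(X ≤ 4).
  k=0: C(35,0)·0.20^0·0.80^35 = 0.000406
  k=1: C(35,1)·0.20^1·0.80^34 = 0.003549
  k=2: C(35,2)·0.20^2·0.80^33 = 0.015085
  k=3: C(35,3)·0.20^3·0.80^32 = 0.041484
  k=4: C(35,4)·0.20^4·0.80^31 = 0.082968
1 − 0.143492 = 0.856508

0.8565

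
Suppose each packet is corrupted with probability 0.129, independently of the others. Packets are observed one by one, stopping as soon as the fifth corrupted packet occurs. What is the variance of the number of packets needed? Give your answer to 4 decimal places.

261.7030

Y = total packets until the fifth success; negative binomial with r=5, p=0.129.
Var(Y) = r(1−p)/p² = 5·0.871 / 0.129² = 261.703023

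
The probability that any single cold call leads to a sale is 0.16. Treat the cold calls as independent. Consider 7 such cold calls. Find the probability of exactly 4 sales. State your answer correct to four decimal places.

0.0136

X ~ Binomial(n=7, p=0.16).
P(X=4) = C(7,4) · p^4 · (1−p)^3
= 35 · 0.00065536 · 0.5927 = 0.013595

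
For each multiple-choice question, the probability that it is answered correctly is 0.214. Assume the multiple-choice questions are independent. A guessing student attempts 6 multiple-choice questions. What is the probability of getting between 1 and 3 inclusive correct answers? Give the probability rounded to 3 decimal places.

X ~ Binomial(6, 0.214); P(1 ≤ X ≤ 3) = Σ C(6,k) p^k (1−p)^(6−k) over k:
  k=1: C(6,1)·0.214^1·0.786^5 = 0.38519
  k=2: C(6,2)·0.214^2·0.786^4 = 0.26219
  k=3: C(6,3)·0.214^3·0.786^3 = 0.09518
Total = 0.74256

0.743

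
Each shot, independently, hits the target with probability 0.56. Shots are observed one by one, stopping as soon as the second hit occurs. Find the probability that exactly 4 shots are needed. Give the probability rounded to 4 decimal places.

Y = trial on which the second success occurs; negative binomial, r=2, p=0.56.
P(Y=4) = C(3,1) · p^2 · (1−p)^2
= 3 · 0.3136 · 0.1936 = 0.182139

0.1821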